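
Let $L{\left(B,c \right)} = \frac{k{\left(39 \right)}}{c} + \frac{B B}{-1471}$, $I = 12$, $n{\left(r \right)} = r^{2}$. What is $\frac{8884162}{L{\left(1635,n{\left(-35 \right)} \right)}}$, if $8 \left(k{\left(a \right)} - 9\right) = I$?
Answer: $- \frac{4574010805700}{935624337} \approx -4888.7$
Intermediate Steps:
$k{\left(a \right)} = \frac{21}{2}$ ($k{\left(a \right)} = 9 + \frac{1}{8} \cdot 12 = 9 + \frac{3}{2} = \frac{21}{2}$)
$L{\left(B,c \right)} = - \frac{B^{2}}{1471} + \frac{21}{2 c}$ ($L{\left(B,c \right)} = \frac{21}{2 c} + \frac{B B}{-1471} = \frac{21}{2 c} + B^{2} \left(- \frac{1}{1471}\right) = \frac{21}{2 c} - \frac{B^{2}}{1471} = - \frac{B^{2}}{1471} + \frac{21}{2 c}$)
$\frac{8884162}{L{\left(1635,n{\left(-35 \right)} \right)}} = \frac{8884162}{- \frac{1635^{2}}{1471} + \frac{21}{2 \left(-35\right)^{2}}} = \frac{8884162}{\left(- \frac{1}{1471}\right) 2673225 + \frac{21}{2 \cdot 1225}} = \frac{8884162}{- \frac{2673225}{1471} + \frac{21}{2} \cdot \frac{1}{1225}} = \frac{8884162}{- \frac{2673225}{1471} + \frac{3}{350}} = \frac{8884162}{- \frac{935624337}{514850}} = 8884162 \left(- \frac{514850}{935624337}\right) = - \frac{4574010805700}{935624337}$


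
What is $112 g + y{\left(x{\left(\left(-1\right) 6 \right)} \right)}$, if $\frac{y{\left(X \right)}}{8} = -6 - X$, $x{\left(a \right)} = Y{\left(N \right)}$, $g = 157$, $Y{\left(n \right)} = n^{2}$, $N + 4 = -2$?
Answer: $17248$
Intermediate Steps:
$N = -6$ ($N = -4 - 2 = -6$)
$x{\left(a \right)} = 36$ ($x{\left(a \right)} = \left(-6\right)^{2} = 36$)
$y{\left(X \right)} = -48 - 8 X$ ($y{\left(X \right)} = 8 \left(-6 - X\right) = -48 - 8 X$)
$112 g + y{\left(x{\left(\left(-1\right) 6 \right)} \right)} = 112 \cdot 157 - 336 = 17584 - 336 = 17248$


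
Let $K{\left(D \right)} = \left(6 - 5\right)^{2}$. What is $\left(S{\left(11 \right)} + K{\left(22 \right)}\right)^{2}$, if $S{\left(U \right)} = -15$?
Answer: $196$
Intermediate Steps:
$K{\left(D \right)} = 1$ ($K{\left(D \right)} = 1^{2} = 1$)
$\left(S{\left(11 \right)} + K{\left(22 \right)}\right)^{2} = \left(-15 + 1\right)^{2} = \left(-14\right)^{2} = 196$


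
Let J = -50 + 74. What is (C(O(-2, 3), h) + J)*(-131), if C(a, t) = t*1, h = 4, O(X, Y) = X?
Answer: -3668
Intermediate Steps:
J = 24
C(a, t) = t
(C(O(-2, 3), h) + J)*(-131) = (4 + 24)*(-131) = 28*(-131) = -3668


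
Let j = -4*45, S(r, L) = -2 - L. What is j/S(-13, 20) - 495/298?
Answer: 21375/3278 ≈ 6.5207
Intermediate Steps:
j = -180
j/S(-13, 20) - 495/298 = -180/(-2 - 1*20) - 495/298 = -180/(-2 - 20) - 495*1/298 = -180/(-22) - 495/298 = -180*(-1/22) - 495/298 = 90/11 - 495/298 = 21375/3278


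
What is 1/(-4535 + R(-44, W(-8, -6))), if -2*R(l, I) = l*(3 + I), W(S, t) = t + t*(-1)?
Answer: -1/4469 ≈ -0.00022376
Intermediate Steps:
W(S, t) = 0 (W(S, t) = t - t = 0)
R(l, I) = -l*(3 + I)/2
1/(-4535 + R(-44, W(-8, -6))) = 1/(-4535 - ½*(-44)*(3 + 0)) = 1/(-4535 - ½*(-44)*3) = 1/(-4535 + 66) = 1/(-4469) = -1/4469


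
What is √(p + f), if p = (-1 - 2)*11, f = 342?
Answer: √309 ≈ 17.578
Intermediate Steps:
p = -33 (p = -3*11 = -33)
√(p + f) = √(-33 + 342) = √309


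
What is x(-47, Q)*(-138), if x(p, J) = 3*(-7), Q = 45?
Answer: 2898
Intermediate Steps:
x(p, J) = -21
x(-47, Q)*(-138) = -21*(-138) = 2898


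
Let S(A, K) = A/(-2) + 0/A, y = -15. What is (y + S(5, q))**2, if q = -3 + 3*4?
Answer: 1225/4 ≈ 306.25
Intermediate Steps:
q = 9 (q = -3 + 12 = 9)
S(A, K) = -A/2 (S(A, K) = A*(-1/2) + 0 = -A/2 + 0 = -A/2)
(y + S(5, q))**2 = (-15 - 1/2*5)**2 = (-15 - 5/2)**2 = (-35/2)**2 = 1225/4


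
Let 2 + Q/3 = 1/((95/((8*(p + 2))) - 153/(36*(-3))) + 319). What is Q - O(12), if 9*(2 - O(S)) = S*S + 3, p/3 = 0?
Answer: 392057/46995 ≈ 8.3425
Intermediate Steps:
p = 0 (p = 3*0 = 0)
O(S) = 5/3 - S²/9 (O(S) = 2 - (S*S + 3)/9 = 2 - (S² + 3)/9 = 2 - (3 + S²)/9 = 2 + (-⅓ - S²/9) = 5/3 - S²/9)
Q = -93846/15665 (Q = -6 + 3/((95/((8*(0 + 2))) - 153/(36*(-3))) + 319) = -6 + 3/((95/((8*2)) - 153/(-108)) + 319) = -6 + 3/((95/16 - 153*(-1/108)) + 319) = -6 + 3/((95*(1/16) + 17/12) + 319) = -6 + 3/((95/16 + 17/12) + 319) = -6 + 3/(353/48 + 319) = -6 + 3/(15665/48) = -6 + 3*(48/15665) = -6 + 144/15665 = -93846/15665 ≈ -5.9908)
Q - O(12) = -93846/15665 - (5/3 - ⅑*12²) = -93846/15665 - (5/3 - ⅑*144) = -93846/15665 - (5/3 - 16) = -93846/15665 - 1*(-43/3) = -93846/15665 + 43/3 = 392057/46995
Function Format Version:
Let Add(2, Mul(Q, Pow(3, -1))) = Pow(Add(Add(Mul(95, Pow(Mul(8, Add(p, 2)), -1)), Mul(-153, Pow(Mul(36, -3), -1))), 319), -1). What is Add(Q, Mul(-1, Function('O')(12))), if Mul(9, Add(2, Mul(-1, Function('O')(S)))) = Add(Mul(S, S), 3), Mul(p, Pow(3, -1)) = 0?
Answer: Rational(392057, 46995) ≈ 8.3425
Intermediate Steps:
p = 0 (p = Mul(3, 0) = 0)
Function('O')(S) = Add(Rational(5, 3), Mul(Rational(-1, 9), Pow(S, 2))) (Function('O')(S) = Add(2, Mul(Rational(-1, 9), Add(Mul(S, S), 3))) = Add(2, Mul(Rational(-1, 9), Add(Pow(S, 2), 3))) = Add(2, Mul(Rational(-1, 9), Add(3, Pow(S, 2)))) = Add(2, Add(Rational(-1, 3), Mul(Rational(-1, 9), Pow(S, 2)))) = Add(Rational(5, 3), Mul(Rational(-1, 9), Pow(S, 2))))
Q = Rational(-93846, 15665) (Q = Add(-6, Mul(3, Pow(Add(Add(Mul(95, Pow(Mul(8, Add(0, 2)), -1)), Mul(-153, Pow(Mul(36, -3), -1))), 319), -1))) = Add(-6, Mul(3, Pow(Add(Add(Mul(95, Pow(Mul(8, 2), -1)), Mul(-153, Pow(-108, -1))), 319), -1))) = Add(-6, Mul(3, Pow(Add(Add(Mul(95, Pow(16, -1)), Mul(-153, Rational(-1, 108))), 319), -1))) = Add(-6, Mul(3, Pow(Add(Add(Mul(95, Rational(1, 16)), Rational(17, 12)), 319), -1))) = Add(-6, Mul(3, Pow(Add(Add(Rational(95, 16), Rational(17, 12)), 319), -1))) = Add(-6, Mul(3, Pow(Add(Rational(353, 48), 319), -1))) = Add(-6, Mul(3, Pow(Rational(15665, 48), -1))) = Add(-6, Mul(3, Rational(48, 15665))) = Add(-6, Rational(144, 15665)) = Rational(-93846, 15665) ≈ -5.9908)
Add(Q, Mul(-1, Function('O')(12))) = Add(Rational(-93846, 15665), Mul(-1, Add(Rational(5, 3), Mul(Rational(-1, 9), Pow(12, 2))))) = Add(Rational(-93846, 15665), Mul(-1, Add(Rational(5, 3), Mul(Rational(-1, 9), 144)))) = Add(Rational(-93846, 15665), Mul(-1, Add(Rational(5, 3), -16))) = Add(Rational(-93846, 15665), Mul(-1, Rational(-43, 3))) = Add(Rational(-93846, 15665), Rational(43, 3)) = Rational(392057, 46995)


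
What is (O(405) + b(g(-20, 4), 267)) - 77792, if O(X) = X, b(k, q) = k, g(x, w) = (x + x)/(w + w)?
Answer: -77392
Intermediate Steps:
g(x, w) = x/w (g(x, w) = (2*x)/((2*w)) = (2*x)*(1/(2*w)) = x/w)
(O(405) + b(g(-20, 4), 267)) - 77792 = (405 - 20/4) - 77792 = (405 - 20*¼) - 77792 = (405 - 5) - 77792 = 400 - 77792 = -77392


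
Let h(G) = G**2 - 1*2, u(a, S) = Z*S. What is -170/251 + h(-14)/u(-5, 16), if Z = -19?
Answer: -50187/38152 ≈ -1.3154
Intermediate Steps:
u(a, S) = -19*S
h(G) = -2 + G**2 (h(G) = G**2 - 2 = -2 + G**2)
-170/251 + h(-14)/u(-5, 16) = -170/251 + (-2 + (-14)**2)/((-19*16)) = -170*1/251 + (-2 + 196)/(-304) = -170/251 + 194*(-1/304) = -170/251 - 97/152 = -50187/38152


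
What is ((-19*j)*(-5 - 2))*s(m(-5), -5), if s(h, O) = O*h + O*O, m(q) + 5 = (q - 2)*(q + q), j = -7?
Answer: 279300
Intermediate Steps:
m(q) = -5 + 2*q*(-2 + q) (m(q) = -5 + (q - 2)*(q + q) = -5 + (-2 + q)*(2*q) = -5 + 2*q*(-2 + q))
s(h, O) = O² + O*h (s(h, O) = O*h + O² = O² + O*h)
((-19*j)*(-5 - 2))*s(m(-5), -5) = ((-19*(-7))*(-5 - 2))*(-5*(-5 + (-5 - 4*(-5) + 2*(-5)²))) = (133*(-7))*(-5*(-5 + (-5 + 20 + 2*25))) = -(-4655)*(-5 + (-5 + 20 + 50)) = -(-4655)*(-5 + 65) = -(-4655)*60 = -931*(-300) = 279300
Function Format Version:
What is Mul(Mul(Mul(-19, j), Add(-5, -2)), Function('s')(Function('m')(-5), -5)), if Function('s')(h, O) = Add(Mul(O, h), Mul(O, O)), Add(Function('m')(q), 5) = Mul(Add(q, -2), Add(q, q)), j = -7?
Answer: 279300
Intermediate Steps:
Function('m')(q) = Add(-5, Mul(2, q, Add(-2, q))) (Function('m')(q) = Add(-5, Mul(Add(q, -2), Add(q, q))) = Add(-5, Mul(Add(-2, q), Mul(2, q))) = Add(-5, Mul(2, q, Add(-2, q))))
Function('s')(h, O) = Add(Pow(O, 2), Mul(O, h)) (Function('s')(h, O) = Add(Mul(O, h), Pow(O, 2)) = Add(Pow(O, 2), Mul(O, h)))
Mul(Mul(Mul(-19, j), Add(-5, -2)), Function('s')(Function('m')(-5), -5)) = Mul(Mul(Mul(-19, -7), Add(-5, -2)), Mul(-5, Add(-5, Add(-5, Mul(-4, -5), Mul(2, Pow(-5, 2)))))) = Mul(Mul(133, -7), Mul(-5, Add(-5, Add(-5, 20, Mul(2, 25))))) = Mul(-931, Mul(-5, Add(-5, Add(-5, 20, 50)))) = Mul(-931, Mul(-5, Add(-5, 65))) = Mul(-931, Mul(-5, 60)) = Mul(-931, -300) = 279300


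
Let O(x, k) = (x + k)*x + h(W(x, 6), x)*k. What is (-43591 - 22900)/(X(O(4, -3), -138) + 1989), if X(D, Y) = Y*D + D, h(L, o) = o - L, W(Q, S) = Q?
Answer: -66491/1441 ≈ -46.142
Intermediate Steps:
O(x, k) = x*(k + x) (O(x, k) = (x + k)*x + (x - x)*k = (k + x)*x + 0*k = x*(k + x) + 0 = x*(k + x))
X(D, Y) = D + D*Y (X(D, Y) = D*Y + D = D + D*Y)
(-43591 - 22900)/(X(O(4, -3), -138) + 1989) = (-43591 - 22900)/((4*(-3 + 4))*(1 - 138) + 1989) = -66491/((4*1)*(-137) + 1989) = -66491/(4*(-137) + 1989) = -66491/(-548 + 1989) = -66491/1441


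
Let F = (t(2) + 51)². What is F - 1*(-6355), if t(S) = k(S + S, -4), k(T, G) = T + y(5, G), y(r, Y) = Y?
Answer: 8956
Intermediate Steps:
k(T, G) = G + T (k(T, G) = T + G = G + T)
t(S) = -4 + 2*S (t(S) = -4 + (S + S) = -4 + 2*S)
F = 2601 (F = ((-4 + 2*2) + 51)² = ((-4 + 4) + 51)² = (0 + 51)² = 51² = 2601)
F - 1*(-6355) = 2601 - 1*(-6355) = 2601 + 6355 = 8956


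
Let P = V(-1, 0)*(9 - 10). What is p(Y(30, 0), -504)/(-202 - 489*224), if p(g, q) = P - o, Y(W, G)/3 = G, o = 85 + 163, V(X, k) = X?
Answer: 247/109738 ≈ 0.0022508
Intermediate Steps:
P = 1 (P = -(9 - 10) = -1*(-1) = 1)
o = 248
Y(W, G) = 3*G
p(g, q) = -247 (p(g, q) = 1 - 1*248 = 1 - 248 = -247)
p(Y(30, 0), -504)/(-202 - 489*224) = -247/(-202 - 489*224) = -247/(-202 - 109536) = -247/(-109738) = -247*(-1/109738) = 247/109738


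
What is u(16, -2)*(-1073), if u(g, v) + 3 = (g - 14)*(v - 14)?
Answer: 37555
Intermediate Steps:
u(g, v) = -3 + (-14 + g)*(-14 + v) (u(g, v) = -3 + (g - 14)*(v - 14) = -3 + (-14 + g)*(-14 + v))
u(16, -2)*(-1073) = (193 - 14*16 - 14*(-2) + 16*(-2))*(-1073) = (193 - 224 + 28 - 32)*(-1073) = -35*(-1073) = 37555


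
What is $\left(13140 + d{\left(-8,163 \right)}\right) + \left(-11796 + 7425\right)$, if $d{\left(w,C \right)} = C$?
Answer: $8932$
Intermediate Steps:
$\left(13140 + d{\left(-8,163 \right)}\right) + \left(-11796 + 7425\right) = \left(13140 + 163\right) + \left(-11796 + 7425\right) = 13303 - 4371 = 8932$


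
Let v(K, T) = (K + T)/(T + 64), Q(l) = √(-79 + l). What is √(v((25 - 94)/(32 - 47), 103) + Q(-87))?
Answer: √(449230 + 697225*I*√166)/835 ≈ 2.6024 + 2.4755*I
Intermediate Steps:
v(K, T) = (K + T)/(64 + T)
√(v((25 - 94)/(32 - 47), 103) + Q(-87)) = √(((25 - 94)/(32 - 47) + 103)/(64 + 103) + √(-79 - 87)) = √((-69/(-15) + 103)/167 + √(-166)) = √((-69*(-1/15) + 103)/167 + I*√166) = √((23/5 + 103)/167 + I*√166) = √((1/167)*(538/5) + I*√166) = √(538/835 + I*√166)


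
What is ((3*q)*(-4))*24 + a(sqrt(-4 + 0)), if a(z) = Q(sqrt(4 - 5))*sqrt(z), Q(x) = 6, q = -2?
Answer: 582 + 6*I ≈ 582.0 + 6.0*I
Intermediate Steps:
a(z) = 6*sqrt(z)
((3*q)*(-4))*24 + a(sqrt(-4 + 0)) = ((3*(-2))*(-4))*24 + 6*sqrt(sqrt(-4 + 0)) = -6*(-4)*24 + 6*sqrt(sqrt(-4)) = 24*24 + 6*sqrt(2*I) = 576 + 6*(1 + I) = 576 + (6 + 6*I) = 582 + 6*I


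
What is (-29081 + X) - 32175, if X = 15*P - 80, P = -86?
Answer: -62626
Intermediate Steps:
X = -1370 (X = 15*(-86) - 80 = -1290 - 80 = -1370)
(-29081 + X) - 32175 = (-29081 - 1370) - 32175 = -30451 - 32175 = -62626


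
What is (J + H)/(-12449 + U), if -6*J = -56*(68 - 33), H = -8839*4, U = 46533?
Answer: -26272/25563 ≈ -1.0277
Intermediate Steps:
H = -35356
J = 980/3 (J = -(-28)*(68 - 33)/3 = -(-28)*35/3 = -⅙*(-1960) = 980/3 ≈ 326.67)
(J + H)/(-12449 + U) = (980/3 - 35356)/(-12449 + 46533) = -105088/3/34084 = -105088/3*1/34084 = -26272/25563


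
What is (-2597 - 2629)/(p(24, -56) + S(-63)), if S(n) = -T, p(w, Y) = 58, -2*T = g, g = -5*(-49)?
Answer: -10452/361 ≈ -28.953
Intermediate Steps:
g = 245
T = -245/2 (T = -1/2*245 = -245/2 ≈ -122.50)
S(n) = 245/2 (S(n) = -1*(-245/2) = 245/2)
(-2597 - 2629)/(p(24, -56) + S(-63)) = (-2597 - 2629)/(58 + 245/2) = -5226/361/2 = -5226*2/361 = -10452/361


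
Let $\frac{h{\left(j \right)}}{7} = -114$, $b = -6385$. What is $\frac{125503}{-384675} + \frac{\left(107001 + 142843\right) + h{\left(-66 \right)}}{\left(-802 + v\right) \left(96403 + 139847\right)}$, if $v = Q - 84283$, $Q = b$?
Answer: $- \frac{2583037107031}{7916900006250} \approx -0.32627$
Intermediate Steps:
$h{\left(j \right)} = -798$ ($h{\left(j \right)} = 7 \left(-114\right) = -798$)
$Q = -6385$
$v = -90668$ ($v = -6385 - 84283 = -90668$)
$\frac{125503}{-384675} + \frac{\left(107001 + 142843\right) + h{\left(-66 \right)}}{\left(-802 + v\right) \left(96403 + 139847\right)} = \frac{125503}{-384675} + \frac{\left(107001 + 142843\right) - 798}{\left(-802 - 90668\right) \left(96403 + 139847\right)} = 125503 \left(- \frac{1}{384675}\right) + \frac{249844 - 798}{\left(-91470\right) 236250} = - \frac{125503}{384675} + \frac{249046}{-21609787500} = - \frac{125503}{384675} + 249046 \left(- \frac{1}{21609787500}\right) = - \frac{125503}{384675} - \frac{17789}{1543556250} = - \frac{2583037107031}{7916900006250}$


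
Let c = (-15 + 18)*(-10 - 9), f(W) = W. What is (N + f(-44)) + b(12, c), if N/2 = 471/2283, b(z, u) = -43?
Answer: -65893/761 ≈ -86.587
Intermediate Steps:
c = -57 (c = 3*(-19) = -57)
N = 314/761 (N = 2*(471/2283) = 2*(471*(1/2283)) = 2*(157/761) = 314/761 ≈ 0.41261)
(N + f(-44)) + b(12, c) = (314/761 - 44) - 43 = -33170/761 - 43 = -65893/761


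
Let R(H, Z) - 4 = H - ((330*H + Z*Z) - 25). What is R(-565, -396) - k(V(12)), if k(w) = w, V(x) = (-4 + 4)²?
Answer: 29098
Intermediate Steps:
V(x) = 0 (V(x) = 0² = 0)
R(H, Z) = 29 - Z² - 329*H (R(H, Z) = 4 + (H - ((330*H + Z*Z) - 25)) = 4 + (H - ((330*H + Z²) - 25)) = 4 + (H - ((Z² + 330*H) - 25)) = 4 + (H - (-25 + Z² + 330*H)) = 4 + (H + (25 - Z² - 330*H)) = 4 + (25 - Z² - 329*H) = 29 - Z² - 329*H)
R(-565, -396) - k(V(12)) = (29 - 1*(-396)² - 329*(-565)) - 1*0 = (29 - 1*156816 + 185885) + 0 = (29 - 156816 + 185885) + 0 = 29098 + 0 = 29098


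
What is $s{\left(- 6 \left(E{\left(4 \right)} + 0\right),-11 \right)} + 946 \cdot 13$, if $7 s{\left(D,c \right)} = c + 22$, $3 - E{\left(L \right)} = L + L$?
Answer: $\frac{86097}{7} \approx 12300.0$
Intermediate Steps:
$E{\left(L \right)} = 3 - 2 L$ ($E{\left(L \right)} = 3 - \left(L + L\right) = 3 - 2 L$)
$s{\left(D,c \right)} = \frac{22}{7} + \frac{c}{7}$ ($s{\left(D,c \right)} = \frac{c + 22}{7} = \frac{22 + c}{7} = \frac{22}{7} + \frac{c}{7}$)
$s{\left(- 6 \left(E{\left(4 \right)} + 0\right),-11 \right)} + 946 \cdot 13 = \left(\frac{22}{7} + \frac{1}{7} \left(-11\right)\right) + 946 \cdot 13 = \left(\frac{22}{7} - \frac{11}{7}\right) + 12298 = \frac{11}{7} + 12298 = \frac{86097}{7}$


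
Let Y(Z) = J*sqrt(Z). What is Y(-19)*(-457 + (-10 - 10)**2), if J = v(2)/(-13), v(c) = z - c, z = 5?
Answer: 171*I*sqrt(19)/13 ≈ 57.336*I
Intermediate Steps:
v(c) = 5 - c
J = -3/13 (J = (5 - 1*2)/(-13) = (5 - 2)*(-1/13) = 3*(-1/13) = -3/13 ≈ -0.23077)
Y(Z) = -3*sqrt(Z)/13
Y(-19)*(-457 + (-10 - 10)**2) = (-3*I*sqrt(19)/13)*(-457 + (-10 - 10)**2) = (-3*I*sqrt(19)/13)*(-457 + (-20)**2) = (-3*I*sqrt(19)/13)*(-457 + 400) = -3*I*sqrt(19)/13*(-57) = 171*I*sqrt(19)/13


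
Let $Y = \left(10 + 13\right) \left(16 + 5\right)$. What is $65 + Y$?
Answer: $548$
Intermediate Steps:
$Y = 483$ ($Y = 23 \cdot 21 = 483$)
$65 + Y = 65 + 483 = 548$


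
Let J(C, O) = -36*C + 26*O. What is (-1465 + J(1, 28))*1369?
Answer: -1058237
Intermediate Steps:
(-1465 + J(1, 28))*1369 = (-1465 + (-36*1 + 26*28))*1369 = (-1465 + (-36 + 728))*1369 = (-1465 + 692)*1369 = -773*1369 = -1058237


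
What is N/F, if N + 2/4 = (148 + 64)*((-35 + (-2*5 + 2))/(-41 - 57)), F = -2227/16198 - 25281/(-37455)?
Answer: 130974129715/760875157 ≈ 172.14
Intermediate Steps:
F = 108696451/202232030 (F = -2227*1/16198 - 25281*(-1/37455) = -2227/16198 + 8427/12485 = 108696451/202232030 ≈ 0.53748)
N = 9067/98 (N = -½ + (148 + 64)*((-35 + (-2*5 + 2))/(-41 - 57)) = -½ + 212*((-35 + (-10 + 2))/(-98)) = -½ + 212*((-35 - 8)*(-1/98)) = -½ + 212*(-43*(-1/98)) = -½ + 212*(43/98) = -½ + 4558/49 = 9067/98 ≈ 92.520)
N/F = 9067/(98*(108696451/202232030)) = (9067/98)*(202232030/108696451) = 130974129715/760875157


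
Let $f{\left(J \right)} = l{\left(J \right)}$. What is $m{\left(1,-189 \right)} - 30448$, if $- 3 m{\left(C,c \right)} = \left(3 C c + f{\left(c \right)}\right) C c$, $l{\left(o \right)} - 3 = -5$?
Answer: $-66295$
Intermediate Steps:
$l{\left(o \right)} = -2$ ($l{\left(o \right)} = 3 - 5 = -2$)
$f{\left(J \right)} = -2$
$m{\left(C,c \right)} = - \frac{C c \left(-2 + 3 C c\right)}{3}$ ($m{\left(C,c \right)} = - \frac{\left(3 C c - 2\right) C c}{3} = - \frac{\left(-2 + 3 C c\right) C c}{3} = - \frac{C \left(-2 + 3 C c\right) c}{3} = - \frac{C c \left(-2 + 3 C c\right)}{3}$)
$m{\left(1,-189 \right)} - 30448 = \frac{1}{3} \cdot 1 \left(-189\right) \left(2 - 3 \left(-189\right)\right) - 30448 = \frac{1}{3} \cdot 1 \left(-189\right) \left(2 + 567\right) - 30448 = \frac{1}{3} \cdot 1 \left(-189\right) 569 - 30448 = -35847 - 30448 = -66295$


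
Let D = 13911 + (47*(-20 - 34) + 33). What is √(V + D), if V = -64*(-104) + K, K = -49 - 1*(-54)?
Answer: √18067 ≈ 134.41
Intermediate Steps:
K = 5 (K = -49 + 54 = 5)
D = 11406 (D = 13911 + (47*(-54) + 33) = 13911 + (-2538 + 33) = 13911 - 2505 = 11406)
V = 6661 (V = -64*(-104) + 5 = 6656 + 5 = 6661)
√(V + D) = √(6661 + 11406) = √18067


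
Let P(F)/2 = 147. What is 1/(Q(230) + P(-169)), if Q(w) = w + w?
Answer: 1/754 ≈ 0.0013263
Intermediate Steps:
Q(w) = 2*w
P(F) = 294 (P(F) = 2*147 = 294)
1/(Q(230) + P(-169)) = 1/(2*230 + 294) = 1/(460 + 294) = 1/754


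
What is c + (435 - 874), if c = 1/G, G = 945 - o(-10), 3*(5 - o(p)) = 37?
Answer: -1254220/2857 ≈ -439.00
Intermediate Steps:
o(p) = -22/3 (o(p) = 5 - 1/3*37 = 5 - 37/3 = -22/3)
G = 2857/3 (G = 945 - 1*(-22/3) = 945 + 22/3 = 2857/3 ≈ 952.33)
c = 3/2857 (c = 1/(2857/3) = 3/2857 ≈ 0.0010501)
c + (435 - 874) = 3/2857 + (435 - 874) = 3/2857 - 439 = -1254220/2857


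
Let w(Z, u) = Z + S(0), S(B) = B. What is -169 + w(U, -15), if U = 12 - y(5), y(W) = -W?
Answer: -152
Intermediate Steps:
U = 17 (U = 12 - (-1)*5 = 12 - 1*(-5) = 12 + 5 = 17)
w(Z, u) = Z (w(Z, u) = Z + 0 = Z)
-169 + w(U, -15) = -169 + 17 = -152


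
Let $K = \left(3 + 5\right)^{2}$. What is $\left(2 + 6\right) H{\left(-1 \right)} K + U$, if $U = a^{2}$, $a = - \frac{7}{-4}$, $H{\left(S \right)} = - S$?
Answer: $\frac{8241}{16} \approx 515.06$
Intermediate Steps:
$a = \frac{7}{4}$ ($a = \left(-7\right) \left(- \frac{1}{4}\right) = \frac{7}{4} \approx 1.75$)
$K = 64$ ($K = 8^{2} = 64$)
$U = \frac{49}{16}$ ($U = \left(\frac{7}{4}\right)^{2} = \frac{49}{16} \approx 3.0625$)
$\left(2 + 6\right) H{\left(-1 \right)} K + U = \left(2 + 6\right) \left(\left(-1\right) \left(-1\right)\right) 64 + \frac{49}{16} = 8 \cdot 1 \cdot 64 + \frac{49}{16} = 8 \cdot 64 + \frac{49}{16} = 512 + \frac{49}{16} = \frac{8241}{16}$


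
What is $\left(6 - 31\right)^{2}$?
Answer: $625$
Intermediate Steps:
$\left(6 - 31\right)^{2} = \left(-25\right)^{2} = 625$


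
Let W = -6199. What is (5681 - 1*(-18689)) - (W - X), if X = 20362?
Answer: 50931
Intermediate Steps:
(5681 - 1*(-18689)) - (W - X) = (5681 - 1*(-18689)) - (-6199 - 1*20362) = (5681 + 18689) - (-6199 - 20362) = 24370 - 1*(-26561) = 24370 + 26561 = 50931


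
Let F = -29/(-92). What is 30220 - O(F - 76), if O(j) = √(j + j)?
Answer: 30220 - I*√320298/46 ≈ 30220.0 - 12.303*I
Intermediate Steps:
F = 29/92 (F = -29*(-1/92) = 29/92 ≈ 0.31522)
O(j) = √2*√j (O(j) = √(2*j) = √2*√j)
30220 - O(F - 76) = 30220 - √2*√(29/92 - 76) = 30220 - √2*√(-6963/92) = 30220 - √2*I*√160149/46 = 30220 - I*√320298/46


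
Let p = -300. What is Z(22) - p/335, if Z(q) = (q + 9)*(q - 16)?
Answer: 12522/67 ≈ 186.90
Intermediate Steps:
Z(q) = (-16 + q)*(9 + q) (Z(q) = (9 + q)*(-16 + q) = (-16 + q)*(9 + q))
Z(22) - p/335 = (-144 + 22² - 7*22) - (-300)/335 = (-144 + 484 - 154) - (-300)/335 = 186 - 1*(-60/67) = 186 + 60/67 = 12522/67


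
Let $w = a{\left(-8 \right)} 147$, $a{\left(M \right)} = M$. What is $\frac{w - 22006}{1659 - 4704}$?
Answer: $\frac{23182}{3045} \approx 7.6131$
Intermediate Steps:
$w = -1176$ ($w = \left(-8\right) 147 = -1176$)
$\frac{w - 22006}{1659 - 4704} = \frac{-1176 - 22006}{1659 - 4704} = - \frac{23182}{1659 - 4704} = - \frac{23182}{-3045} = \left(-23182\right) \left(- \frac{1}{3045}\right) = \frac{23182}{3045}$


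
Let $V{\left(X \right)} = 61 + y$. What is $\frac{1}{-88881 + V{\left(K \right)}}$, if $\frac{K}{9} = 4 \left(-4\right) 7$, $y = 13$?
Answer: $- \frac{1}{88807} \approx -1.126 \cdot 10^{-5}$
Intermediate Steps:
$K = -1008$ ($K = 9 \cdot 4 \left(-4\right) 7 = 9 \left(\left(-16\right) 7\right) = 9 \left(-112\right) = -1008$)
$V{\left(X \right)} = 74$ ($V{\left(X \right)} = 61 + 13 = 74$)
$\frac{1}{-88881 + V{\left(K \right)}} = \frac{1}{-88881 + 74} = \frac{1}{-88807} = - \frac{1}{88807}$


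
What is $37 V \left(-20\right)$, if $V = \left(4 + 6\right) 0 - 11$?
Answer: $8140$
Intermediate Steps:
$V = -11$ ($V = 10 \cdot 0 - 11 = 0 - 11 = -11$)
$37 V \left(-20\right) = 37 \left(-11\right) \left(-20\right) = \left(-407\right) \left(-20\right) = 8140$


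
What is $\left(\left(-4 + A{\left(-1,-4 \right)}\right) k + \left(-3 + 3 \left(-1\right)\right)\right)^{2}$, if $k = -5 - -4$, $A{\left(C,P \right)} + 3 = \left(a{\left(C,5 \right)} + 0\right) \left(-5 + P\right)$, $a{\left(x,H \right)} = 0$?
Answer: $1$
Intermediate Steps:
$A{\left(C,P \right)} = -3$ ($A{\left(C,P \right)} = -3 + \left(0 + 0\right) \left(-5 + P\right) = -3 + 0 \left(-5 + P\right) = -3 + 0 = -3$)
$k = -1$ ($k = -5 + 4 = -1$)
$\left(\left(-4 + A{\left(-1,-4 \right)}\right) k + \left(-3 + 3 \left(-1\right)\right)\right)^{2} = \left(\left(-4 - 3\right) \left(-1\right) + \left(-3 + 3 \left(-1\right)\right)\right)^{2} = \left(\left(-7\right) \left(-1\right) - 6\right)^{2} = \left(7 - 6\right)^{2} = 1^{2} = 1$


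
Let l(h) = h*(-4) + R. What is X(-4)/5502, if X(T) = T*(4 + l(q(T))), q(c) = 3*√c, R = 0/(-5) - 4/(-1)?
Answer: -16/2751 + 16*I/917 ≈ -0.0058161 + 0.017448*I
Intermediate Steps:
R = 4 (R = 0*(-⅕) - 4*(-1) = 0 + 4 = 4)
l(h) = 4 - 4*h (l(h) = h*(-4) + 4 = -4*h + 4 = 4 - 4*h)
X(T) = T*(8 - 12*√T) (X(T) = T*(4 + (4 - 12*√T)) = T*(8 - 12*√T))
X(-4)/5502 = (-(-96)*I + 8*(-4))/5502 = (-(-96)*I - 32)*(1/5502) = (96*I - 32)*(1/5502) = (-32 + 96*I)*(1/5502) = -16/2751 + 16*I/917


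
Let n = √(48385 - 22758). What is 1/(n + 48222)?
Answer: 48222/2325335657 - 7*√523/2325335657 ≈ 2.0669e-5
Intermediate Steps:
n = 7*√523 (n = √25627 = 7*√523 ≈ 160.08)
1/(n + 48222) = 1/(7*√523 + 48222) = 1/(48222 + 7*√523)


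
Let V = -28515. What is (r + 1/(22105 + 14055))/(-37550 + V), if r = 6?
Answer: -216961/2388910400 ≈ -9.0820e-5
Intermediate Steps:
(r + 1/(22105 + 14055))/(-37550 + V) = (6 + 1/(22105 + 14055))/(-37550 - 28515) = (6 + 1/36160)/(-66065) = (6 + 1/36160)*(-1/66065) = (216961/36160)*(-1/66065) = -216961/2388910400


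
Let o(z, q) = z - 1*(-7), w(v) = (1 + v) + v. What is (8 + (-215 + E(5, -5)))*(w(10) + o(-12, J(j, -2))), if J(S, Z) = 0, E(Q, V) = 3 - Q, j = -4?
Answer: -3344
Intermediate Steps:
w(v) = 1 + 2*v
o(z, q) = 7 + z (o(z, q) = z + 7 = 7 + z)
(8 + (-215 + E(5, -5)))*(w(10) + o(-12, J(j, -2))) = (8 + (-215 + (3 - 1*5)))*((1 + 2*10) + (7 - 12)) = (8 + (-215 + (3 - 5)))*((1 + 20) - 5) = (8 + (-215 - 2))*(21 - 5) = (8 - 217)*16 = -209*16 = -3344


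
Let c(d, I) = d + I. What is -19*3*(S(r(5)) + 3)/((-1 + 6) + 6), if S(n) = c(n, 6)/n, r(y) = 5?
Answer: -1482/55 ≈ -26.945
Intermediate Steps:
c(d, I) = I + d
S(n) = (6 + n)/n
-19*3*(S(r(5)) + 3)/((-1 + 6) + 6) = -19*3*((6 + 5)/5 + 3)/((-1 + 6) + 6) = -57*((1/5)*11 + 3)/(5 + 6) = -57*(11/5 + 3)/11 = -57*(26/5)*(1/11) = -57*26/55 = -1*1482/55 = -1482/55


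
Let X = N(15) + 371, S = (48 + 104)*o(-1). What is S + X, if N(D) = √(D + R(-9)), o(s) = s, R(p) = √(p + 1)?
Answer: 219 + √(15 + 2*I*√2) ≈ 222.89 + 0.36355*I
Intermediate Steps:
R(p) = √(1 + p)
N(D) = √(D + 2*I*√2) (N(D) = √(D + √(1 - 9)) = √(D + √(-8)) = √(D + 2*I*√2))
S = -152 (S = (48 + 104)*(-1) = 152*(-1) = -152)
X = 371 + √(15 + 2*I*√2) (X = √(15 + 2*I*√2) + 371 = 371 + √(15 + 2*I*√2) ≈ 374.89 + 0.36355*I)
S + X = -152 + (371 + √(15 + 2*I*√2)) = 219 + √(15 + 2*I*√2)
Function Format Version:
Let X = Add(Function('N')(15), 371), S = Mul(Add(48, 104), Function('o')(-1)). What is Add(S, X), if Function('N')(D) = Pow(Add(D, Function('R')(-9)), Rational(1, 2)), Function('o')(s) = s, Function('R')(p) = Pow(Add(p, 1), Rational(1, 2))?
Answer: Add(219, Pow(Add(15, Mul(2, I, Pow(2, Rational(1, 2)))), Rational(1, 2))) ≈ Add(222.89, Mul(0.36355, I))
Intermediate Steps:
Function('R')(p) = Pow(Add(1, p), Rational(1, 2))
Function('N')(D) = Pow(Add(D, Mul(2, I, Pow(2, Rational(1, 2)))), Rational(1, 2)) (Function('N')(D) = Pow(Add(D, Pow(Add(1, -9), Rational(1, 2))), Rational(1, 2)) = Pow(Add(D, Pow(-8, Rational(1, 2))), Rational(1, 2)) = Pow(Add(D, Mul(2, I, Pow(2, Rational(1, 2)))), Rational(1, 2)))
S = -152 (S = Mul(Add(48, 104), -1) = Mul(152, -1) = -152)
X = Add(371, Pow(Add(15, Mul(2, I, Pow(2, Rational(1, 2)))), Rational(1, 2))) (X = Add(Pow(Add(15, Mul(2, I, Pow(2, Rational(1, 2)))), Rational(1, 2)), 371) = Add(371, Pow(Add(15, Mul(2, I, Pow(2, Rational(1, 2)))), Rational(1, 2))) ≈ Add(374.89, Mul(0.36355, I)))
Add(S, X) = Add(-152, Add(371, Pow(Add(15, Mul(2, I, Pow(2, Rational(1, 2)))), Rational(1, 2)))) = Add(219, Pow(Add(15, Mul(2, I, Pow(2, Rational(1, 2)))), Rational(1, 2)))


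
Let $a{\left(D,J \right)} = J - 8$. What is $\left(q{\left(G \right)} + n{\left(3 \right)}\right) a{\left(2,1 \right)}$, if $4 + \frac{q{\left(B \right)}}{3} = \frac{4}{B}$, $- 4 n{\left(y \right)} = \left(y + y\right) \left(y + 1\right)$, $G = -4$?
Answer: $147$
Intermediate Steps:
$n{\left(y \right)} = - \frac{y \left(1 + y\right)}{2}$ ($n{\left(y \right)} = - \frac{\left(y + y\right) \left(y + 1\right)}{4} = - \frac{2 y \left(1 + y\right)}{4} = - \frac{y \left(1 + y\right)}{2}$)
$a{\left(D,J \right)} = -8 + J$
$q{\left(B \right)} = -12 + \frac{12}{B}$ ($q{\left(B \right)} = -12 + 3 \frac{4}{B} = -12 + \frac{12}{B}$)
$\left(q{\left(G \right)} + n{\left(3 \right)}\right) a{\left(2,1 \right)} = \left(\left(-12 + \frac{12}{-4}\right) - \frac{3 \left(1 + 3\right)}{2}\right) \left(-8 + 1\right) = \left(\left(-12 + 12 \left(- \frac{1}{4}\right)\right) - \frac{3}{2} \cdot 4\right) \left(-7\right) = \left(\left(-12 - 3\right) - 6\right) \left(-7\right) = \left(-15 - 6\right) \left(-7\right) = \left(-21\right) \left(-7\right) = 147$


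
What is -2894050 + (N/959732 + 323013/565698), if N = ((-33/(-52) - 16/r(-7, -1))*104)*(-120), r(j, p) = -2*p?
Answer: -130936070382963177/45243206078 ≈ -2.8940e+6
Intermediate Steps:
N = 91920 (N = ((-33/(-52) - 16/((-2*(-1))))*104)*(-120) = ((-33*(-1/52) - 16/2)*104)*(-120) = ((33/52 - 16*1/2)*104)*(-120) = ((33/52 - 8)*104)*(-120) = -383/52*104*(-120) = -766*(-120) = 91920)
-2894050 + (N/959732 + 323013/565698) = -2894050 + (91920/959732 + 323013/565698) = -2894050 + (91920*(1/959732) + 323013*(1/565698)) = -2894050 + (22980/239933 + 107671/188566) = -2894050 + 30167072723/45243206078 = -130936070382963177/45243206078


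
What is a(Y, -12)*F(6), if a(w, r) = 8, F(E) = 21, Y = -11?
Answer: 168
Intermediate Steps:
a(Y, -12)*F(6) = 8*21 = 168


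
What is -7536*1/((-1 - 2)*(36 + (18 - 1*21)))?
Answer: 2512/33 ≈ 76.121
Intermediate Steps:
-7536*1/((-1 - 2)*(36 + (18 - 1*21))) = -7536*(-1/(3*(36 + (18 - 21)))) = -7536*(-1/(3*(36 - 3))) = -7536/(33*(-3)) = -7536/(-99) = -7536*(-1/99) = 2512/33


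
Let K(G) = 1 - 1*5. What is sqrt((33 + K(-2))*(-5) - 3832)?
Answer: I*sqrt(3977) ≈ 63.063*I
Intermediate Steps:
K(G) = -4 (K(G) = 1 - 5 = -4)
sqrt((33 + K(-2))*(-5) - 3832) = sqrt((33 - 4)*(-5) - 3832) = sqrt(29*(-5) - 3832) = sqrt(-145 - 3832) = sqrt(-3977) = I*sqrt(3977)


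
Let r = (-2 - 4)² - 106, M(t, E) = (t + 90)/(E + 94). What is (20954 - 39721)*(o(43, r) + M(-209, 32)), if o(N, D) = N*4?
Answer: -57783593/18 ≈ -3.2102e+6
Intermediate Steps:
M(t, E) = (90 + t)/(94 + E)
r = -70 (r = (-6)² - 106 = 36 - 106 = -70)
o(N, D) = 4*N
(20954 - 39721)*(o(43, r) + M(-209, 32)) = (20954 - 39721)*(4*43 + (90 - 209)/(94 + 32)) = -18767*(172 - 119/126) = -18767*(172 + (1/126)*(-119)) = -18767*(172 - 17/18) = -18767*3079/18 = -57783593/18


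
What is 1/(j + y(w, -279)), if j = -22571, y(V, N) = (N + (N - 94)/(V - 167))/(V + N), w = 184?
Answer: -1615/36447049 ≈ -4.4311e-5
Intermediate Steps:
y(V, N) = (N + (-94 + N)/(-167 + V))/(N + V)
1/(j + y(w, -279)) = 1/(-22571 + (-94 - 166*(-279) - 279*184)/(184² - 167*(-279) - 167*184 - 279*184)) = 1/(-22571 + (-94 + 46314 - 51336)/(33856 + 46593 - 30728 - 51336)) = 1/(-22571 - 5116/(-1615)) = 1/(-22571 - 1/1615*(-5116)) = 1/(-22571 + 5116/1615) = 1/(-36447049/1615) = -1615/36447049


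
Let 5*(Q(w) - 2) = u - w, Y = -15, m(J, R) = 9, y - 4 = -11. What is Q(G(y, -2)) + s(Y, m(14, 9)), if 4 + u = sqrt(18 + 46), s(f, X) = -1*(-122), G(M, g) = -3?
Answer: 627/5 ≈ 125.40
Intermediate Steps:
y = -7 (y = 4 - 11 = -7)
s(f, X) = 122
u = 4 (u = -4 + sqrt(18 + 46) = -4 + sqrt(64) = -4 + 8 = 4)
Q(w) = 14/5 - w/5 (Q(w) = 2 + (4 - w)/5 = 2 + (4/5 - w/5) = 14/5 - w/5)
Q(G(y, -2)) + s(Y, m(14, 9)) = (14/5 - 1/5*(-3)) + 122 = (14/5 + 3/5) + 122 = 17/5 + 122 = 627/5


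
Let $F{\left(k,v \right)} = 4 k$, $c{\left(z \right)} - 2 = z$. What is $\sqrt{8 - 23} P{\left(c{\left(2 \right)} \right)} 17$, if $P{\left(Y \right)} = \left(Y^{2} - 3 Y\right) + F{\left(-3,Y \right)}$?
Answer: $- 136 i \sqrt{15} \approx - 526.73 i$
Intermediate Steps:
$c{\left(z \right)} = 2 + z$
$P{\left(Y \right)} = -12 + Y^{2} - 3 Y$ ($P{\left(Y \right)} = \left(Y^{2} - 3 Y\right) + 4 \left(-3\right) = \left(Y^{2} - 3 Y\right) - 12 = -12 + Y^{2} - 3 Y$)
$\sqrt{8 - 23} P{\left(c{\left(2 \right)} \right)} 17 = \sqrt{8 - 23} \left(-12 + \left(2 + 2\right)^{2} - 3 \left(2 + 2\right)\right) 17 = \sqrt{-15} \left(-12 + 4^{2} - 12\right) 17 = i \sqrt{15} \left(-12 + 16 - 12\right) 17 = i \sqrt{15} \left(-8\right) 17 = - 8 i \sqrt{15} \cdot 17 = - 136 i \sqrt{15}$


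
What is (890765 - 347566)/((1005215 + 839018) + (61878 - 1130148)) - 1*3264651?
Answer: -2533247840714/775963 ≈ -3.2647e+6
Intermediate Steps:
(890765 - 347566)/((1005215 + 839018) + (61878 - 1130148)) - 1*3264651 = 543199/(1844233 - 1068270) - 3264651 = 543199/775963 - 3264651 = -2533247840714/775963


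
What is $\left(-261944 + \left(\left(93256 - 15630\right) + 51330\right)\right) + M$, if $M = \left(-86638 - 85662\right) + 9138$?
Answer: $-296150$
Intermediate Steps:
$M = -163162$ ($M = -172300 + 9138 = -163162$)
$\left(-261944 + \left(\left(93256 - 15630\right) + 51330\right)\right) + M = \left(-261944 + \left(\left(93256 - 15630\right) + 51330\right)\right) - 163162 = \left(-261944 + \left(77626 + 51330\right)\right) - 163162 = \left(-261944 + 128956\right) - 163162 = -132988 - 163162 = -296150$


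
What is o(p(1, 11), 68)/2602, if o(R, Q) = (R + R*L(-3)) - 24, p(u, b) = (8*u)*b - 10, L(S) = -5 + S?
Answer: -285/1301 ≈ -0.21906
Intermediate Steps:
p(u, b) = -10 + 8*b*u (p(u, b) = 8*b*u - 10 = -10 + 8*b*u)
o(R, Q) = -24 - 7*R (o(R, Q) = (R + R*(-5 - 3)) - 24 = (R + R*(-8)) - 24 = (R - 8*R) - 24 = -7*R - 24 = -24 - 7*R)
o(p(1, 11), 68)/2602 = (-24 - 7*(-10 + 8*11*1))/2602 = (-24 - 7*(-10 + 88))*(1/2602) = (-24 - 7*78)*(1/2602) = (-24 - 546)*(1/2602) = -570*1/2602 = -285/1301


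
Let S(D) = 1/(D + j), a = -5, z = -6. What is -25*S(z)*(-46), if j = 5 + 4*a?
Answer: -1150/21 ≈ -54.762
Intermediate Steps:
j = -15 (j = 5 + 4*(-5) = 5 - 20 = -15)
S(D) = 1/(-15 + D) (S(D) = 1/(D - 15) = 1/(-15 + D))
-25*S(z)*(-46) = -25/(-15 - 6)*(-46) = -25/(-21)*(-46) = -25*(-1/21)*(-46) = (25/21)*(-46) = -1150/21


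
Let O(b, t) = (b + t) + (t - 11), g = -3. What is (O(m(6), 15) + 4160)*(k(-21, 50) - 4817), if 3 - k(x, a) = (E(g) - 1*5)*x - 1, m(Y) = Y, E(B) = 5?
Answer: -20142405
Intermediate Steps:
O(b, t) = -11 + b + 2*t (O(b, t) = (b + t) + (-11 + t) = -11 + b + 2*t)
k(x, a) = 4 (k(x, a) = 3 - ((5 - 1*5)*x - 1) = 3 - ((5 - 5)*x - 1) = 3 - (0*x - 1) = 3 - (0 - 1) = 3 - 1*(-1) = 3 + 1 = 4)
(O(m(6), 15) + 4160)*(k(-21, 50) - 4817) = ((-11 + 6 + 2*15) + 4160)*(4 - 4817) = ((-11 + 6 + 30) + 4160)*(-4813) = (25 + 4160)*(-4813) = 4185*(-4813) = -20142405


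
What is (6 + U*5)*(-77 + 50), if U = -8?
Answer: 918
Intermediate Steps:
(6 + U*5)*(-77 + 50) = (6 - 8*5)*(-77 + 50) = (6 - 40)*(-27) = -34*(-27) = 918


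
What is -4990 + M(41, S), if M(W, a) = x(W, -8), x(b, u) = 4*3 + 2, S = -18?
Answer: -4976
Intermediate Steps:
x(b, u) = 14 (x(b, u) = 12 + 2 = 14)
M(W, a) = 14
-4990 + M(41, S) = -4990 + 14 = -4976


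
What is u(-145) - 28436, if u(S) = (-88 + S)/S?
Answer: -4122987/145 ≈ -28434.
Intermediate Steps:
u(S) = (-88 + S)/S
u(-145) - 28436 = (-88 - 145)/(-145) - 28436 = -1/145*(-233) - 28436 = 233/145 - 28436 = -4122987/145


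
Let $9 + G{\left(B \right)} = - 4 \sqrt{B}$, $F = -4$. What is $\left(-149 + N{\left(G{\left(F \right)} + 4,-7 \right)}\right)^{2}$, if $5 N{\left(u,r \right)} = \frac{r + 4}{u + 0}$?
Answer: $\frac{4394363524}{198025} + \frac{636384 i}{39605} \approx 22191.0 + 16.068 i$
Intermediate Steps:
$G{\left(B \right)} = -9 - 4 \sqrt{B}$
$N{\left(u,r \right)} = \frac{4 + r}{5 u}$ ($N{\left(u,r \right)} = \frac{\left(r + 4\right) \frac{1}{u + 0}}{5} = \frac{\left(4 + r\right) \frac{1}{u}}{5} = \frac{\frac{1}{u} \left(4 + r\right)}{5} = \frac{4 + r}{5 u}$)
$\left(-149 + N{\left(G{\left(F \right)} + 4,-7 \right)}\right)^{2} = \left(-149 + \frac{4 - 7}{5 \left(\left(-9 - 4 \sqrt{-4}\right) + 4\right)}\right)^{2} = \left(-149 + \frac{1}{5} \frac{1}{\left(-9 - 4 \cdot 2 i\right) + 4} \left(-3\right)\right)^{2} = \left(-149 + \frac{1}{5} \frac{1}{\left(-9 - 8 i\right) + 4} \left(-3\right)\right)^{2} = \left(-149 + \frac{1}{5} \frac{1}{-5 - 8 i} \left(-3\right)\right)^{2} = \left(-149 + \frac{1}{5} \frac{-5 + 8 i}{89} \left(-3\right)\right)^{2} = \left(-149 + \left(\frac{3}{89} - \frac{24 i}{445}\right)\right)^{2} = \left(- \frac{13258}{89} - \frac{24 i}{445}\right)^{2}$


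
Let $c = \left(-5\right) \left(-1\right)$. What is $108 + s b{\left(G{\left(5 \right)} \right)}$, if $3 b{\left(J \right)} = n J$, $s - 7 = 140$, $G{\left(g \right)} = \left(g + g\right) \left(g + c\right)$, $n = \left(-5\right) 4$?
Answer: $-97892$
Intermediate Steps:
$n = -20$
$c = 5$
$G{\left(g \right)} = 2 g \left(5 + g\right)$ ($G{\left(g \right)} = \left(g + g\right) \left(g + 5\right) = 2 g \left(5 + g\right)$)
$s = 147$ ($s = 7 + 140 = 147$)
$b{\left(J \right)} = - \frac{20 J}{3}$ ($b{\left(J \right)} = \frac{\left(-20\right) J}{3} = - \frac{20 J}{3}$)
$108 + s b{\left(G{\left(5 \right)} \right)} = 108 + 147 \left(- \frac{20 \cdot 2 \cdot 5 \left(5 + 5\right)}{3}\right) = 108 + 147 \left(- \frac{20 \cdot 2 \cdot 5 \cdot 10}{3}\right) = 108 + 147 \left(\left(- \frac{20}{3}\right) 100\right) = 108 + 147 \left(- \frac{2000}{3}\right) = 108 - 98000 = -97892$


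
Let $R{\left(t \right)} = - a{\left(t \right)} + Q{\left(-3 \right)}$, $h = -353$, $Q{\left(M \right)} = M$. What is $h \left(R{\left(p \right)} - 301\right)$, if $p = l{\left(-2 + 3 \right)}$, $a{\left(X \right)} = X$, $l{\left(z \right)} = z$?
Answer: $107665$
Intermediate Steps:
$p = 1$ ($p = -2 + 3 = 1$)
$R{\left(t \right)} = -3 - t$ ($R{\left(t \right)} = - t - 3 = -3 - t$)
$h \left(R{\left(p \right)} - 301\right) = - 353 \left(\left(-3 - 1\right) - 301\right) = - 353 \left(-4 - 301\right) = \left(-353\right) \left(-305\right) = 107665$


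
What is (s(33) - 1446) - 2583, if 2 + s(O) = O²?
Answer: -2942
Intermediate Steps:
s(O) = -2 + O²
(s(33) - 1446) - 2583 = ((-2 + 33²) - 1446) - 2583 = ((-2 + 1089) - 1446) - 2583 = (1087 - 1446) - 2583 = -359 - 2583 = -2942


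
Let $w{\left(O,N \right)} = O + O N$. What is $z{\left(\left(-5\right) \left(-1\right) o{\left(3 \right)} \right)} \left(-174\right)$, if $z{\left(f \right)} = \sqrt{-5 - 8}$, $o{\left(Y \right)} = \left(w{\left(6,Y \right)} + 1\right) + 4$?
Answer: $- 174 i \sqrt{13} \approx - 627.37 i$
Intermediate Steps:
$w{\left(O,N \right)} = O + N O$
$o{\left(Y \right)} = 11 + 6 Y$ ($o{\left(Y \right)} = \left(6 \left(1 + Y\right) + 1\right) + 4 = \left(\left(6 + 6 Y\right) + 1\right) + 4 = \left(7 + 6 Y\right) + 4 = 11 + 6 Y$)
$z{\left(f \right)} = i \sqrt{13}$ ($z{\left(f \right)} = \sqrt{-13} = i \sqrt{13}$)
$z{\left(\left(-5\right) \left(-1\right) o{\left(3 \right)} \right)} \left(-174\right) = i \sqrt{13} \left(-174\right) = - 174 i \sqrt{13}$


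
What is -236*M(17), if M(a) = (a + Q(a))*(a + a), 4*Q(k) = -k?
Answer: -102306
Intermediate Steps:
Q(k) = -k/4 (Q(k) = (-k)/4 = -k/4)
M(a) = 3*a²/2 (M(a) = (a - a/4)*(a + a) = (3*a/4)*(2*a) = 3*a²/2)
-236*M(17) = -354*17² = -354*289 = -236*867/2 = -102306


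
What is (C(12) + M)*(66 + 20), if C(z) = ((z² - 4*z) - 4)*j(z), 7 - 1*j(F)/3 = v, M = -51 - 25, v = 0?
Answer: 159616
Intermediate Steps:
M = -76
j(F) = 21 (j(F) = 21 - 3*0 = 21 + 0 = 21)
C(z) = -84 - 84*z + 21*z² (C(z) = ((z² - 4*z) - 4)*21 = (-4 + z² - 4*z)*21 = -84 - 84*z + 21*z²)
(C(12) + M)*(66 + 20) = ((-84 - 84*12 + 21*12²) - 76)*(66 + 20) = ((-84 - 1008 + 21*144) - 76)*86 = ((-84 - 1008 + 3024) - 76)*86 = (1932 - 76)*86 = 1856*86 = 159616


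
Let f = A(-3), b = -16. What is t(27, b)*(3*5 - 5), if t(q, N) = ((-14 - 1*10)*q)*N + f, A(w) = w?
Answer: 103650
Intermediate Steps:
f = -3
t(q, N) = -3 - 24*N*q (t(q, N) = ((-14 - 1*10)*q)*N - 3 = ((-14 - 10)*q)*N - 3 = (-24*q)*N - 3 = -24*N*q - 3 = -3 - 24*N*q)
t(27, b)*(3*5 - 5) = (-3 - 24*(-16)*27)*(3*5 - 5) = (-3 + 10368)*(15 - 5) = 10365*10 = 103650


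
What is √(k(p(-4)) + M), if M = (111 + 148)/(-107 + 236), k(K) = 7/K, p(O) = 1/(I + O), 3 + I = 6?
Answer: 2*I*√20769/129 ≈ 2.2343*I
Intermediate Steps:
I = 3 (I = -3 + 6 = 3)
p(O) = 1/(3 + O)
M = 259/129 ≈ 2.0078
√(k(p(-4)) + M) = √(7/(1/(3 - 4)) + 259/129) = √(7/(1/(-1)) + 259/129) = √(7/(-1) + 259/129) = √(7*(-1) + 259/129) = √(-7 + 259/129) = √(-644/129) = 2*I*√20769/129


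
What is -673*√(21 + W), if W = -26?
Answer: -673*I*√5 ≈ -1504.9*I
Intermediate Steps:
-673*√(21 + W) = -673*√(21 - 26) = -673*I*√5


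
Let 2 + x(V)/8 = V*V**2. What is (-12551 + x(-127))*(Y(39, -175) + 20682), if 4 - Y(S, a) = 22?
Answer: -338881974984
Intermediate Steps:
x(V) = -16 + 8*V**3 (x(V) = -16 + 8*(V*V**2) = -16 + 8*V**3)
Y(S, a) = -18 (Y(S, a) = 4 - 1*22 = 4 - 22 = -18)
(-12551 + x(-127))*(Y(39, -175) + 20682) = (-12551 + (-16 + 8*(-127)**3))*(-18 + 20682) = (-12551 + (-16 + 8*(-2048383)))*20664 = (-12551 + (-16 - 16387064))*20664 = (-12551 - 16387080)*20664 = -16399631*20664 = -338881974984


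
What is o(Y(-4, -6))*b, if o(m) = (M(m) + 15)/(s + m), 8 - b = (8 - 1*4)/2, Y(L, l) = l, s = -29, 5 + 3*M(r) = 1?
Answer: -82/35 ≈ -2.3429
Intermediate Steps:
M(r) = -4/3 (M(r) = -5/3 + (⅓)*1 = -5/3 + ⅓ = -4/3)
b = 6 (b = 8 - (8 - 1*4)/2 = 8 - (8 - 4)/2 = 8 - 4/2 = 8 - 1*2 = 8 - 2 = 6)
o(m) = 41/(3*(-29 + m)) (o(m) = (-4/3 + 15)/(-29 + m) = 41/(3*(-29 + m)))
o(Y(-4, -6))*b = (41/(3*(-29 - 6)))*6 = ((41/3)/(-35))*6 = ((41/3)*(-1/35))*6 = -41/105*6 = -82/35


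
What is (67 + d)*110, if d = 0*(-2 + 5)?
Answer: 7370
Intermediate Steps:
d = 0 (d = 0*3 = 0)
(67 + d)*110 = (67 + 0)*110 = 67*110 = 7370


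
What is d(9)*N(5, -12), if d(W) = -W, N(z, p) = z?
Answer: -45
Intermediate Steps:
d(9)*N(5, -12) = -1*9*5 = -9*5 = -45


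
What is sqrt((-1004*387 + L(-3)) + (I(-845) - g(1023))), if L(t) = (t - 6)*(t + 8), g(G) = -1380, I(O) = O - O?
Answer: I*sqrt(387213) ≈ 622.26*I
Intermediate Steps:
I(O) = 0
L(t) = (-6 + t)*(8 + t)
sqrt((-1004*387 + L(-3)) + (I(-845) - g(1023))) = sqrt((-1004*387 + (-48 + (-3)**2 + 2*(-3))) + (0 - 1*(-1380))) = sqrt((-388548 + (-48 + 9 - 6)) + (0 + 1380)) = sqrt((-388548 - 45) + 1380) = sqrt(-388593 + 1380) = sqrt(-387213) = I*sqrt(387213)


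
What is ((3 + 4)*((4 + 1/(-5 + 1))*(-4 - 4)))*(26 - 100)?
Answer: 15540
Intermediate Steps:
((3 + 4)*((4 + 1/(-5 + 1))*(-4 - 4)))*(26 - 100) = (7*((4 + 1/(-4))*(-8)))*(-74) = (7*((4 - ¼)*(-8)))*(-74) = (7*((15/4)*(-8)))*(-74) = (7*(-30))*(-74) = -210*(-74) = 15540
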